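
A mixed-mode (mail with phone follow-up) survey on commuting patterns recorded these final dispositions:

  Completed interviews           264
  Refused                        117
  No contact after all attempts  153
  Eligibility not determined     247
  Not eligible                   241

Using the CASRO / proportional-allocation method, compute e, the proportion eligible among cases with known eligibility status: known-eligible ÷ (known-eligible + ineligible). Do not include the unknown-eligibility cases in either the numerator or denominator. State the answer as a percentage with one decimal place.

Determined eligible: 264 + 117 + 153 = 534
e = 534 / (534 + 241) = 534 / 775 = 0.6890

68.9%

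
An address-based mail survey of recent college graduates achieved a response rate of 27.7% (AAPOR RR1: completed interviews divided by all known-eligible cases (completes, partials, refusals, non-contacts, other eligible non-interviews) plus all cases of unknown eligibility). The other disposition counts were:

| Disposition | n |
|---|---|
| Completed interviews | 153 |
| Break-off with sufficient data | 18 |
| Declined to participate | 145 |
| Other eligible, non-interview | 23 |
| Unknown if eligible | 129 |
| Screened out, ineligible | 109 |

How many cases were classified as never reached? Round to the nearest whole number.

RR1 = 153 / D = 0.277
D = 153 / 0.277 = 552.3
Remaining denominator categories sum to 468
never reached = 552.3 − 468 ≈ 84

84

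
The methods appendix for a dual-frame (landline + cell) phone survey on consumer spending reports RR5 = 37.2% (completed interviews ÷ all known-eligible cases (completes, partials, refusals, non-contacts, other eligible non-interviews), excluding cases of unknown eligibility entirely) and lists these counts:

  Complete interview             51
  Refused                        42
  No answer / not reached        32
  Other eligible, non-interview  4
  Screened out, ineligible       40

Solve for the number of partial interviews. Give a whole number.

RR5 = 51 / D = 0.372
D = 51 / 0.372 = 137.1
Other denominator terms total 129
partial interviews = 137.1 − 129 ≈ 8

8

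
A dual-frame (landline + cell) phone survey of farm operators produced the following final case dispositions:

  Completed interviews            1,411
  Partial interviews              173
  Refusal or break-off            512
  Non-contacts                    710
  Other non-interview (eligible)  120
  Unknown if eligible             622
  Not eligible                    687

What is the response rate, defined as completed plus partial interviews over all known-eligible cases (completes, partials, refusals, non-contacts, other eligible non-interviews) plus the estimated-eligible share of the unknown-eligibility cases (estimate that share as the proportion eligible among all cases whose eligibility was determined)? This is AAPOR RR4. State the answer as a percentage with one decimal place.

Numerator: 1411 + 173 = 1584
Determined eligible: 1411 + 173 + 512 + 710 + 120 = 2926
e = 2926 / (2926 + 687) = 2926 / 3613 = 0.8099
e × U: 0.8099 × 622 = 503.76
Base: 2926 + 503.76 = 3429.76
RR4 = 1584 / 3429.76 = 0.4618

46.2%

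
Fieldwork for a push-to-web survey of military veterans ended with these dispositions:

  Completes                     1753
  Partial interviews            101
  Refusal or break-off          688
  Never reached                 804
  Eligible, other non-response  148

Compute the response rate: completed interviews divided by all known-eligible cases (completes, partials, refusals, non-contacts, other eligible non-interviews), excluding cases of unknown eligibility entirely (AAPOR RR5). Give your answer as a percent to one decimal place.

Top = 1753
Base = 1753 + 101 + 688 + 804 + 148 = 3494
RR5 = 1753 / 3494 = 0.5017

50.2%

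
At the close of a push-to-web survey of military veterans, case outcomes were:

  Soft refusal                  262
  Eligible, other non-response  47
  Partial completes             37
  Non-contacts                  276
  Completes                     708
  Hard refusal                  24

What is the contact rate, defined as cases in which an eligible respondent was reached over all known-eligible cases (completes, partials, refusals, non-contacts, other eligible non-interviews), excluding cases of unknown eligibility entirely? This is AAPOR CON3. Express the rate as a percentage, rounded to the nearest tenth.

79.6%

Declined to participate = 24 + 262 = 286
Num = 708 + 37 + 286 + 47 = 1078
Denom = 708 + 37 + 286 + 276 + 47 = 1354
CON3 = 1078 / 1354 = 0.7962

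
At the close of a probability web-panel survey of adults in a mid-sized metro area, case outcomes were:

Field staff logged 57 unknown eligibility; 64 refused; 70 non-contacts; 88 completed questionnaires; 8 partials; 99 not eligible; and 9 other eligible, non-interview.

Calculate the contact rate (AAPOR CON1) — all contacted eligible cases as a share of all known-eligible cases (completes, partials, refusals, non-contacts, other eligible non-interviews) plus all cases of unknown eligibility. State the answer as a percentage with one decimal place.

Num = 88 + 8 + 64 + 9 = 169
Denominator = 88 + 8 + 64 + 70 + 9 + 57 = 296
CON1 = 169 / 296 = 0.5709

57.1%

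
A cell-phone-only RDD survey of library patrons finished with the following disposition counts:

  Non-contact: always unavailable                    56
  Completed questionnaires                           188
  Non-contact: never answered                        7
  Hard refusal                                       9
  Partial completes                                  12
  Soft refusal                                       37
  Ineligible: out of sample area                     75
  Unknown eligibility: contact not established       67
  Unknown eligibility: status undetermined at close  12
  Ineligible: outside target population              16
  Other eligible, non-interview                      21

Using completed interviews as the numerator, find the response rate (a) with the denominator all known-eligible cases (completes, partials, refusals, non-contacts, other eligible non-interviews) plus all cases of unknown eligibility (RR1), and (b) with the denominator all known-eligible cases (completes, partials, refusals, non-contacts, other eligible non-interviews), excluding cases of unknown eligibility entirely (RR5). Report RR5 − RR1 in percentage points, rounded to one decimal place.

Refusal or break-off = 9 + 37 = 46
Non-contacts = 7 + 56 = 63
Undetermined eligibility = 67 + 12 = 79
Not eligible = 16 + 75 = 91
Top: 188
Denominator: 188 + 12 + 46 + 63 + 21 + 79 = 409
RR1 = 188 / 409 = 0.4597
Denominator: 188 + 12 + 46 + 63 + 21 = 330
RR5 = 188 / 330 = 0.5697
Difference = 56.97 − 45.97 = 11.00 percentage points

11.0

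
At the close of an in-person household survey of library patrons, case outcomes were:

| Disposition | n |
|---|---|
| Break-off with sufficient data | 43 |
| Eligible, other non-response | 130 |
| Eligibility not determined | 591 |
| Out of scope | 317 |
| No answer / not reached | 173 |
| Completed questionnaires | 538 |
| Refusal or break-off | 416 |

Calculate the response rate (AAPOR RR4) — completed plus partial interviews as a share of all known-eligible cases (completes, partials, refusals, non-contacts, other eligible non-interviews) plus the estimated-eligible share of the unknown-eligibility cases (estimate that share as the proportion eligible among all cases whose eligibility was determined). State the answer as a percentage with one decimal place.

32.7%

Numerator → 538 + 43 = 581
Eligible (known) → 538 + 43 + 416 + 173 + 130 = 1300
e = 1300 / (1300 + 317) = 1300 / 1617 = 0.8040
Estimated eligible among unknowns → 0.8040 × 591 = 475.16
Denominator → 1300 + 475.16 = 1775.16
RR4 = 581 / 1775.16 = 0.3273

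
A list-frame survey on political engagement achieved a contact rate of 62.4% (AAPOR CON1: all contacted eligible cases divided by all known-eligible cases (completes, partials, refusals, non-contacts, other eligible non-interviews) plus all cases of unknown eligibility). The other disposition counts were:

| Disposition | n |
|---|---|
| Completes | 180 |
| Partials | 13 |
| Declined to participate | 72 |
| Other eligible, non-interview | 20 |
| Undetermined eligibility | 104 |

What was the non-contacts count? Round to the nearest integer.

68

Top: 180 + 13 + 72 + 20 = 285
CON1 = 285 / D = 0.624
D = 285 / 0.624 = 456.7
Other denominator terms total 389
non-contacts = 456.7 − 389 ≈ 68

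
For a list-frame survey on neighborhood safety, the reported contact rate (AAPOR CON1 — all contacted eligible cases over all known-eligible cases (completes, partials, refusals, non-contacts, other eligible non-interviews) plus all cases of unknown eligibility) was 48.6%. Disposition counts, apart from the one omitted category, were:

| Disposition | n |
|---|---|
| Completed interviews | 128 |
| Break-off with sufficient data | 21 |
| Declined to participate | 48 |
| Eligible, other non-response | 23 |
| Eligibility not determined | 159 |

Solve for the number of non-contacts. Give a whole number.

Num: 128 + 21 + 48 + 23 = 220
CON1 = 220 / D = 0.486
D = 220 / 0.486 = 452.7
Other denominator terms total 379
non-contacts = 452.7 − 379 ≈ 74

74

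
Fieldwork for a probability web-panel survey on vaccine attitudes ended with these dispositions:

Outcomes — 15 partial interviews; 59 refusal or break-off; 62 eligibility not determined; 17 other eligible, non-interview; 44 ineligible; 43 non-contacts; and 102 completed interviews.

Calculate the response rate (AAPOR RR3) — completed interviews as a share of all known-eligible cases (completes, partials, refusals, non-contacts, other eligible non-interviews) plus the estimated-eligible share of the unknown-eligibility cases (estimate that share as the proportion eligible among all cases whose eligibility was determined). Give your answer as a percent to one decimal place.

35.4%

Num → 102
Determined eligible → 102 + 15 + 59 + 43 + 17 = 236
e = 236 / (236 + 44) = 236 / 280 = 0.8429
Estimated eligible among unknowns → 0.8429 × 62 = 52.26
Base → 236 + 52.26 = 288.26
RR3 = 102 / 288.26 = 0.3538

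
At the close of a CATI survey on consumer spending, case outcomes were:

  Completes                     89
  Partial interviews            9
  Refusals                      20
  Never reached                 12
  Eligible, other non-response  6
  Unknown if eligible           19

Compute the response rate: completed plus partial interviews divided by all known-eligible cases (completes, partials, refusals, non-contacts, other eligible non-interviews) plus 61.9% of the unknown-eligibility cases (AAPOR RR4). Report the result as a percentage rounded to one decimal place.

Numerator = 89 + 9 = 98
Eligible (known) = 89 + 9 + 20 + 12 + 6 = 136
Eligible share of unknowns = 0.6190 × 19 = 11.76
Base = 136 + 11.76 = 147.76
RR4 = 98 / 147.76 = 0.6632

66.3%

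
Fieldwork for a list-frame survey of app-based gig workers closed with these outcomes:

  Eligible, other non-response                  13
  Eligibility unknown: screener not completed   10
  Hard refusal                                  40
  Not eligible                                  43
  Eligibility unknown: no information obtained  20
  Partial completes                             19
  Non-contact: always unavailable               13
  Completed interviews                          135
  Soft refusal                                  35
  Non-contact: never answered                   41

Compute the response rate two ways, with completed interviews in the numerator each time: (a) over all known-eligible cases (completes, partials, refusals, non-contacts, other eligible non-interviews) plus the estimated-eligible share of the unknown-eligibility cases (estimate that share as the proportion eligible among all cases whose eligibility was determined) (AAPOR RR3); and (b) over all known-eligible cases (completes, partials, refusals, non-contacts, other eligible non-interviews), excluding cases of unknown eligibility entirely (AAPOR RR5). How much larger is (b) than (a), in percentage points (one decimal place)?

Refused = 40 + 35 = 75
No contact after all attempts = 41 + 13 = 54
Unknown if eligible = 10 + 20 = 30
Num: 135
Determined eligible: 135 + 19 + 75 + 54 + 13 = 296
e = 296 / (296 + 43) = 296 / 339 = 0.8732
Estimated eligible among unknowns: 0.8732 × 30 = 26.20
Base: 296 + 26.20 = 322.20
RR3 = 135 / 322.20 = 0.4190
Base: 135 + 19 + 75 + 54 + 13 = 296
RR5 = 135 / 296 = 0.4561
Difference = 45.61 − 41.90 = 3.71 percentage points

3.7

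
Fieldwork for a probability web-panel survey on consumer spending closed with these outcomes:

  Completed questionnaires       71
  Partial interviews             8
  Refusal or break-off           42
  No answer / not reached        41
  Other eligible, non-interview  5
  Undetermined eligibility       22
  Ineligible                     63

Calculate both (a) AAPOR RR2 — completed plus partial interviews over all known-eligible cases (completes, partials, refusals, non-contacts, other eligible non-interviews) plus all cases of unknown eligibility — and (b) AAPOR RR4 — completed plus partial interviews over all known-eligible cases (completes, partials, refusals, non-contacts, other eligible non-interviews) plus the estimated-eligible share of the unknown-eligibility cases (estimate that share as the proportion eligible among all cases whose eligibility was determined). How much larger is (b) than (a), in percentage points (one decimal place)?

Numerator = 71 + 8 = 79
Denom = 71 + 8 + 42 + 41 + 5 + 22 = 189
RR2 = 79 / 189 = 0.4180
Known eligible = 71 + 8 + 42 + 41 + 5 = 167
e = 167 / (167 + 63) = 167 / 230 = 0.7261
Eligible share of unknowns = 0.7261 × 22 = 15.97
Denom = 167 + 15.97 = 182.97
RR4 = 79 / 182.97 = 0.4318
Difference = 43.18 − 41.80 = 1.38 percentage points

1.4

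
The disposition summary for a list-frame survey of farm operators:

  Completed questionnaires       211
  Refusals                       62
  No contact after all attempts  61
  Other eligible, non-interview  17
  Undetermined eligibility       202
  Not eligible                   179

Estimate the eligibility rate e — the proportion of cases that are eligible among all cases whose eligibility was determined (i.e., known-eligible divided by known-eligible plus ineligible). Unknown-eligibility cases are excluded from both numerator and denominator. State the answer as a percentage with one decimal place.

Eligible (known) → 211 + 62 + 61 + 17 = 351
e = 351 / (351 + 179) = 351 / 530 = 0.6623

66.2%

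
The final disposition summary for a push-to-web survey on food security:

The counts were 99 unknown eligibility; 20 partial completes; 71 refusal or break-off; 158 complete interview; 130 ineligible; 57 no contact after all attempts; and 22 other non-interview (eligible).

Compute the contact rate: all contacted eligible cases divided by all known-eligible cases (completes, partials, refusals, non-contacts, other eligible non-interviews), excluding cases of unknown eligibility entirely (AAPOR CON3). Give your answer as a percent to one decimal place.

82.6%

Numerator = 158 + 20 + 71 + 22 = 271
Denominator = 158 + 20 + 71 + 57 + 22 = 328
CON3 = 271 / 328 = 0.8262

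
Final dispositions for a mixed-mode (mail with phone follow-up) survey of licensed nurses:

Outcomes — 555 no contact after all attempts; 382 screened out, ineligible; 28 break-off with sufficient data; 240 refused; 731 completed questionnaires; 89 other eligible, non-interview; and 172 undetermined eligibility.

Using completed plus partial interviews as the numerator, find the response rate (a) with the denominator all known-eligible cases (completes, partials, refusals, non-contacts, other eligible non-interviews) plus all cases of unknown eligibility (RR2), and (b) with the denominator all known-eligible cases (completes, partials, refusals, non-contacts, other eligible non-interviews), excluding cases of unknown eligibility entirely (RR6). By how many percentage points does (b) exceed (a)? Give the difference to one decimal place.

4.4

Num: 731 + 28 = 759
Denominator: 731 + 28 + 240 + 555 + 89 + 172 = 1815
RR2 = 759 / 1815 = 0.4182
Denominator: 731 + 28 + 240 + 555 + 89 = 1643
RR6 = 759 / 1643 = 0.4620
Difference = 46.20 − 41.82 = 4.38 percentage points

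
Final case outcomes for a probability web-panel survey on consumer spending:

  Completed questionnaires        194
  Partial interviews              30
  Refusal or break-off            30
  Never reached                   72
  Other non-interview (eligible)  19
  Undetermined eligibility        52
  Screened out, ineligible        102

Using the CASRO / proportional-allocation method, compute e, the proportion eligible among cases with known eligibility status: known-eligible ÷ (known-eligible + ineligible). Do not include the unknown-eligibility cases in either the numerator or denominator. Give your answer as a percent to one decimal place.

Determined eligible: 194 + 30 + 30 + 72 + 19 = 345
e = 345 / (345 + 102) = 345 / 447 = 0.7718

77.2%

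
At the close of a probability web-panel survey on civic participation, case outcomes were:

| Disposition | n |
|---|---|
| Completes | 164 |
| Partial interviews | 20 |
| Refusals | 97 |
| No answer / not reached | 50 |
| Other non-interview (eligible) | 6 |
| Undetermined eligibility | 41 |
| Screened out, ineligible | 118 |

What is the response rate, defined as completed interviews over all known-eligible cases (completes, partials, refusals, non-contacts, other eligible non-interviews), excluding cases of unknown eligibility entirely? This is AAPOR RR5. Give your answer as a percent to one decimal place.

48.7%

Num: 164
Denom: 164 + 20 + 97 + 50 + 6 = 337
RR5 = 164 / 337 = 0.4866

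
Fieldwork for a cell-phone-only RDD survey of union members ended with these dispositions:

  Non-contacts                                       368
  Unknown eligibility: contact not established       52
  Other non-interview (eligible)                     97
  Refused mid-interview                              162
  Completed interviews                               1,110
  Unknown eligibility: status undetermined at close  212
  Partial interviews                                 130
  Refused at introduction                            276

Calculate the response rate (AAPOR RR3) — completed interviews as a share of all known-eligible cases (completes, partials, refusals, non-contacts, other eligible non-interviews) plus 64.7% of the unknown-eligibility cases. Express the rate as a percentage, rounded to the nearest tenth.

48.0%

Refusal or break-off = 276 + 162 = 438
Unknown if eligible = 52 + 212 = 264
Num = 1110
Known eligible = 1110 + 130 + 438 + 368 + 97 = 2143
e × U = 0.6470 × 264 = 170.81
Base = 2143 + 170.81 = 2313.81
RR3 = 1110 / 2313.81 = 0.4797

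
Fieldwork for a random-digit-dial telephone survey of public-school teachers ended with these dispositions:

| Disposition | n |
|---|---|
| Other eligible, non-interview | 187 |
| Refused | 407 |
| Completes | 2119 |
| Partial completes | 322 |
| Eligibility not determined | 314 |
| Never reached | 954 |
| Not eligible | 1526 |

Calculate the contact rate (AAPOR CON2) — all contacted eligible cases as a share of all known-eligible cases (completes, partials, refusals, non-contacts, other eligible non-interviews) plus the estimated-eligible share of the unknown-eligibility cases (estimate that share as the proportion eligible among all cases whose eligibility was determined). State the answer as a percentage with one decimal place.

72.0%

Num → 2119 + 322 + 407 + 187 = 3035
Eligible (known) → 2119 + 322 + 407 + 954 + 187 = 3989
e = 3989 / (3989 + 1526) = 3989 / 5515 = 0.7233
Estimated eligible among unknowns → 0.7233 × 314 = 227.12
Denom → 3989 + 227.12 = 4216.12
CON2 = 3035 / 4216.12 = 0.7199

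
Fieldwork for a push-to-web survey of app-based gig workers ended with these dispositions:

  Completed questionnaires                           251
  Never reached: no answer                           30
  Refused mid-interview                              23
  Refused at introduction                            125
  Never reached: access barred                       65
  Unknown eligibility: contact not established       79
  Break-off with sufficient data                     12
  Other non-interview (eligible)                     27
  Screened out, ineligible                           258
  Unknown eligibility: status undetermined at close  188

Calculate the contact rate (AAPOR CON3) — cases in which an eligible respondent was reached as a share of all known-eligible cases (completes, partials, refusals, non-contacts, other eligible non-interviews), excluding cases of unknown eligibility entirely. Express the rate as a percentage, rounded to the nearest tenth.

Declined to participate = 125 + 23 = 148
Never reached = 30 + 65 = 95
Unknown eligibility = 79 + 188 = 267
Num = 251 + 12 + 148 + 27 = 438
Denom = 251 + 12 + 148 + 95 + 27 = 533
CON3 = 438 / 533 = 0.8218

82.2%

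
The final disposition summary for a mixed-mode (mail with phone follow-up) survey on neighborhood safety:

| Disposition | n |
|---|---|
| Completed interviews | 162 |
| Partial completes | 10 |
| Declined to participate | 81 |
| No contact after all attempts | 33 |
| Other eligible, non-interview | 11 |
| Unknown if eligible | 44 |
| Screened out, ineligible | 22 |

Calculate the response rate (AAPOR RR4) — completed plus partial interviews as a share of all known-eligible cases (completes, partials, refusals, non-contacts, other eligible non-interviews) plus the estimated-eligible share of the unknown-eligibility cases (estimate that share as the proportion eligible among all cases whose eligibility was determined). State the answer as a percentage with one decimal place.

Top = 162 + 10 = 172
Known eligible = 162 + 10 + 81 + 33 + 11 = 297
e = 297 / (297 + 22) = 297 / 319 = 0.9310
Eligible share of unknowns = 0.9310 × 44 = 40.96
Denominator = 297 + 40.96 = 337.96
RR4 = 172 / 337.96 = 0.5089

50.9%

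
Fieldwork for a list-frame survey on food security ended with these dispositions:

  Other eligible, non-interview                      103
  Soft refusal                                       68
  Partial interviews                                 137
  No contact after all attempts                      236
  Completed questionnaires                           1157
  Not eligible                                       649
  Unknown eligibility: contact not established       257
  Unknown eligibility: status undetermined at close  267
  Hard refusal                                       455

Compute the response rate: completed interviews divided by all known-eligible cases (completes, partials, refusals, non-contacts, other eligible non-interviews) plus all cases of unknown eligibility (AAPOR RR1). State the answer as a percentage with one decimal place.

Refusal or break-off = 455 + 68 = 523
Unknown eligibility = 257 + 267 = 524
Top = 1157
Denom = 1157 + 137 + 523 + 236 + 103 + 524 = 2680
RR1 = 1157 / 2680 = 0.4317

43.2%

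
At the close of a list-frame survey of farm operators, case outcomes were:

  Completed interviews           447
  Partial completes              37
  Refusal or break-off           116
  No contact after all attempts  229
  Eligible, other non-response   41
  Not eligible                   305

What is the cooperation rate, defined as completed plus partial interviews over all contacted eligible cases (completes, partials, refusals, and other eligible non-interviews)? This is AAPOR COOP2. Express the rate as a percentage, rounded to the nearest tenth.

Num → 447 + 37 = 484
Base → 447 + 37 + 116 + 41 = 641
COOP2 = 484 / 641 = 0.7551

75.5%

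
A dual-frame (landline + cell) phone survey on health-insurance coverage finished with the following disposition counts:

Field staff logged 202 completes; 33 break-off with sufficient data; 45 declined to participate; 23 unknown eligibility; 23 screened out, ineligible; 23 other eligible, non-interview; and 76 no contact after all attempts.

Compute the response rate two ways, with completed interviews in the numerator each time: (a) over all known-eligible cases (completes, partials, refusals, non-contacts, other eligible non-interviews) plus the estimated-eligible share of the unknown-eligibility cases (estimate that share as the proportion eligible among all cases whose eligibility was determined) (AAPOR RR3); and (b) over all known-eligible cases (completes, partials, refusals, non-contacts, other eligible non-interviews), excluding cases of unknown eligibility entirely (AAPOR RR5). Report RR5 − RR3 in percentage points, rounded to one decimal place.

2.9

Numerator: 202
Eligible (known): 202 + 33 + 45 + 76 + 23 = 379
e = 379 / (379 + 23) = 379 / 402 = 0.9428
Estimated eligible among unknowns: 0.9428 × 23 = 21.68
Denom: 379 + 21.68 = 400.68
RR3 = 202 / 400.68 = 0.5041
Denom: 202 + 33 + 45 + 76 + 23 = 379
RR5 = 202 / 379 = 0.5330
Difference = 53.30 − 50.41 = 2.89 percentage points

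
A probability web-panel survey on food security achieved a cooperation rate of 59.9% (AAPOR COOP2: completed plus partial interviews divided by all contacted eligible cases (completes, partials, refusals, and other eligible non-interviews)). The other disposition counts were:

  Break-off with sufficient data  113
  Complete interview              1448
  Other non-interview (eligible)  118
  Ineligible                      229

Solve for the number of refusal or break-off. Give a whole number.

Top: 1448 + 113 = 1561
COOP2 = 1561 / D = 0.599
D = 1561 / 0.599 = 2606.0
Other denominator terms total 1679
refusal or break-off = 2606.0 − 1679 ≈ 927

927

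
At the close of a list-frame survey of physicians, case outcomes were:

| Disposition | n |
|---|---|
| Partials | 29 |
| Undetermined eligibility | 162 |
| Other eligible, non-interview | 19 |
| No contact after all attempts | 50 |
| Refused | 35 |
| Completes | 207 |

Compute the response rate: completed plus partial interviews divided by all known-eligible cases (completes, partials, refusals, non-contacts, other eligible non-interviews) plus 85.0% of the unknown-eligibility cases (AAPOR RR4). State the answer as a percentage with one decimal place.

Numerator = 207 + 29 = 236
Known eligible = 207 + 29 + 35 + 50 + 19 = 340
Estimated eligible among unknowns = 0.8500 × 162 = 137.70
Base = 340 + 137.70 = 477.70
RR4 = 236 / 477.70 = 0.4940

49.4%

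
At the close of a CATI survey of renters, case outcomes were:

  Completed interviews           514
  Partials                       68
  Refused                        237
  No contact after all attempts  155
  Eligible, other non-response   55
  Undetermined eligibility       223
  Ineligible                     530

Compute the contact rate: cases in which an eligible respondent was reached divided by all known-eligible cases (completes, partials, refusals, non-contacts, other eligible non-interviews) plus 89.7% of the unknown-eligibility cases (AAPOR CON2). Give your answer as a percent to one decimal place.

Top = 514 + 68 + 237 + 55 = 874
Known eligible = 514 + 68 + 237 + 155 + 55 = 1029
Estimated eligible among unknowns = 0.8970 × 223 = 200.03
Denominator = 1029 + 200.03 = 1229.03
CON2 = 874 / 1229.03 = 0.7111

71.1%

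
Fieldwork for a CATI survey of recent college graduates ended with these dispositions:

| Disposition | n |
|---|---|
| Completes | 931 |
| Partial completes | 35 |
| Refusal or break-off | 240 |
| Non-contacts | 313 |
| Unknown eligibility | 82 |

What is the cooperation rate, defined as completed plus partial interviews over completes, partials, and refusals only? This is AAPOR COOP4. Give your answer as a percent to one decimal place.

Numerator → 931 + 35 = 966
Base → 931 + 35 + 240 = 1206
COOP4 = 966 / 1206 = 0.8010

80.1%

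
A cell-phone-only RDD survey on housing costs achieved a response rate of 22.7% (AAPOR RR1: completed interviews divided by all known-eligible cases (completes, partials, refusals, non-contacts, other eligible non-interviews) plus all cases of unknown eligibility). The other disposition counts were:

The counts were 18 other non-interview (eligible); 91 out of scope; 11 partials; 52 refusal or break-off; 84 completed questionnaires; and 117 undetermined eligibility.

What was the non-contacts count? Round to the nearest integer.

88

RR1 = 84 / D = 0.227
D = 84 / 0.227 = 370.0
Other denominator terms total 282
non-contacts = 370.0 − 282 ≈ 88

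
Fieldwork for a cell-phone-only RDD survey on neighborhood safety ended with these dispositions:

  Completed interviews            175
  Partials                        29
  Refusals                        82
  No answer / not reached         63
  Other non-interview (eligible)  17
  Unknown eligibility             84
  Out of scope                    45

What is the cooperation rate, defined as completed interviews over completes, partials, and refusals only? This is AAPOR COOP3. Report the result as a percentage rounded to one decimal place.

61.2%

Numerator → 175
Base → 175 + 29 + 82 = 286
COOP3 = 175 / 286 = 0.6119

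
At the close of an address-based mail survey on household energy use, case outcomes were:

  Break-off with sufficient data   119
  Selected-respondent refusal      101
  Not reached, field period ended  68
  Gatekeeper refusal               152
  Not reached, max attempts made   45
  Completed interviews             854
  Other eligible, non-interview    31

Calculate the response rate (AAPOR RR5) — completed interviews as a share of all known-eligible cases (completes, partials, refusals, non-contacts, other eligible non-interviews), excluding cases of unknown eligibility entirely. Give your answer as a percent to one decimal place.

Refusal or break-off = 152 + 101 = 253
Non-contacts = 68 + 45 = 113
Numerator = 854
Denominator = 854 + 119 + 253 + 113 + 31 = 1370
RR5 = 854 / 1370 = 0.6234

62.3%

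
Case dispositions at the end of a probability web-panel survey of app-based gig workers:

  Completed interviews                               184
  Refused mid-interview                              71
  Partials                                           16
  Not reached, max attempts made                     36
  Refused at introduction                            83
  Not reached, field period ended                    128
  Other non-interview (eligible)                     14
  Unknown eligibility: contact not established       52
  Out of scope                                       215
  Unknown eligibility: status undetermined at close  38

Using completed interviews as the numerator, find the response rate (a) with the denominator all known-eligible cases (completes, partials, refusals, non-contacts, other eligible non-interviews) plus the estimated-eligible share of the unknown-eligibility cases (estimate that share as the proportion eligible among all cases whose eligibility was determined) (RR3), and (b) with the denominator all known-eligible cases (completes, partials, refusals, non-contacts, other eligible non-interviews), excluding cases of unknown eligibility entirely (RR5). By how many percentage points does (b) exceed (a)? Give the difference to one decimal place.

3.7

Refusals = 83 + 71 = 154
Never reached = 128 + 36 = 164
Unknown if eligible = 52 + 38 = 90
Top → 184
Eligible (known) → 184 + 16 + 154 + 164 + 14 = 532
e = 532 / (532 + 215) = 532 / 747 = 0.7122
Eligible share of unknowns → 0.7122 × 90 = 64.10
Denom → 532 + 64.10 = 596.10
RR3 = 184 / 596.10 = 0.3087
Denom → 184 + 16 + 154 + 164 + 14 = 532
RR5 = 184 / 532 = 0.3459
Difference = 34.59 − 30.87 = 3.72 percentage points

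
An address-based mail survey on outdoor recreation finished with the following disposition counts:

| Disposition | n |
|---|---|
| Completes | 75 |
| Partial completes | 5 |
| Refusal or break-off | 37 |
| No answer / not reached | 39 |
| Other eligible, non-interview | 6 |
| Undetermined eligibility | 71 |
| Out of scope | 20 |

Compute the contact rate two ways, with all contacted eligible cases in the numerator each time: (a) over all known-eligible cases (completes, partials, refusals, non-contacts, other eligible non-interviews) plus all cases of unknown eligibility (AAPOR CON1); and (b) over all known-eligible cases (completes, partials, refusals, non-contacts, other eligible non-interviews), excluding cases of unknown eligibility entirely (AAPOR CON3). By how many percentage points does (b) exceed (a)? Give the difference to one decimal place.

23.1

Num = 75 + 5 + 37 + 6 = 123
Denominator = 75 + 5 + 37 + 39 + 6 + 71 = 233
CON1 = 123 / 233 = 0.5279
Denominator = 75 + 5 + 37 + 39 + 6 = 162
CON3 = 123 / 162 = 0.7593
Difference = 75.93 − 52.79 = 23.14 percentage points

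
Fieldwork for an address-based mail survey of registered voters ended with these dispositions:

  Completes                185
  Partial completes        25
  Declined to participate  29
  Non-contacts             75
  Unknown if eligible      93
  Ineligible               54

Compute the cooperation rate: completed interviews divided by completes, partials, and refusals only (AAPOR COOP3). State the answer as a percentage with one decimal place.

77.4%

Numerator = 185
Denom = 185 + 25 + 29 = 239
COOP3 = 185 / 239 = 0.7741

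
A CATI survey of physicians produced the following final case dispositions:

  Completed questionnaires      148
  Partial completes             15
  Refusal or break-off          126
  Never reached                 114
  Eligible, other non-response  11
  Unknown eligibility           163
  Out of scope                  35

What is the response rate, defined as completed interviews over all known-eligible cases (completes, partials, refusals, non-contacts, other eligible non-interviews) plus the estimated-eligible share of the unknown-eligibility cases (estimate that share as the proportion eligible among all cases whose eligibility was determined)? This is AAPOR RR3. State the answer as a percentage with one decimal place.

26.2%

Num → 148
Determined eligible → 148 + 15 + 126 + 114 + 11 = 414
e = 414 / (414 + 35) = 414 / 449 = 0.9220
Estimated eligible among unknowns → 0.9220 × 163 = 150.29
Denominator → 414 + 150.29 = 564.29
RR3 = 148 / 564.29 = 0.2623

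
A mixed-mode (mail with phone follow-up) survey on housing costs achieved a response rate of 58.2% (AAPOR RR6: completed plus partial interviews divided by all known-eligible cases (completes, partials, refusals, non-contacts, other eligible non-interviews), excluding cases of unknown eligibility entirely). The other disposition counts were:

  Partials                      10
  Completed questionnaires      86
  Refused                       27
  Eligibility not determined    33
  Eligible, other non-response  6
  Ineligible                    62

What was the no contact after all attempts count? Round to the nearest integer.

36

Num = 86 + 10 = 96
RR6 = 96 / D = 0.582
D = 96 / 0.582 = 164.9
Remaining denominator categories sum to 129
no contact after all attempts = 164.9 − 129 ≈ 36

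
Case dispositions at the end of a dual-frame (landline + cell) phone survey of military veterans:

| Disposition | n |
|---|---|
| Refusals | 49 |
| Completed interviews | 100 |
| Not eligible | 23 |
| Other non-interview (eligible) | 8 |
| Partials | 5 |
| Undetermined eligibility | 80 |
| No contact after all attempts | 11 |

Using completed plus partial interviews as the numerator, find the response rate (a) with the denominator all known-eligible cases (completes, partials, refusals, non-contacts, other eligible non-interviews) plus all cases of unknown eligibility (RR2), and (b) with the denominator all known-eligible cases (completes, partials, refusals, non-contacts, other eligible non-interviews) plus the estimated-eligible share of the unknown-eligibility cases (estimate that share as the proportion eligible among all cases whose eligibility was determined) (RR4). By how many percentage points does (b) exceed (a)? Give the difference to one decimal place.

1.6

Numerator = 100 + 5 = 105
Denom = 100 + 5 + 49 + 11 + 8 + 80 = 253
RR2 = 105 / 253 = 0.4150
Known eligible = 100 + 5 + 49 + 11 + 8 = 173
e = 173 / (173 + 23) = 173 / 196 = 0.8827
Eligible share of unknowns = 0.8827 × 80 = 70.62
Denom = 173 + 70.62 = 243.62
RR4 = 105 / 243.62 = 0.4310
Difference = 43.10 − 41.50 = 1.60 percentage points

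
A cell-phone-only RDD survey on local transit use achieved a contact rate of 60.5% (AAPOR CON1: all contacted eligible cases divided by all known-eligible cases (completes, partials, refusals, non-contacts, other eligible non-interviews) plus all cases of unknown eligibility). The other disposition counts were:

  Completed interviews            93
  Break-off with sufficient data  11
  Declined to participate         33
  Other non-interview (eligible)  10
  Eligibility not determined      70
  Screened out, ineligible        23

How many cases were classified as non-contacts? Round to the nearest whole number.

Top = 93 + 11 + 33 + 10 = 147
CON1 = 147 / D = 0.605
D = 147 / 0.605 = 243.0
Rest of base = 217
non-contacts = 243.0 − 217 ≈ 26

26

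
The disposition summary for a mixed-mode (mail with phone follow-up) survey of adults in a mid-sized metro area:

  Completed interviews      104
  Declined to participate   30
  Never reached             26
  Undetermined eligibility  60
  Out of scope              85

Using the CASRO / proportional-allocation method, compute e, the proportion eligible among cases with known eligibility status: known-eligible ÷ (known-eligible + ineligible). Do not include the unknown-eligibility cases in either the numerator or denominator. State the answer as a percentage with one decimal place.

65.3%

Determined eligible = 104 + 30 + 26 = 160
e = 160 / (160 + 85) = 160 / 245 = 0.6531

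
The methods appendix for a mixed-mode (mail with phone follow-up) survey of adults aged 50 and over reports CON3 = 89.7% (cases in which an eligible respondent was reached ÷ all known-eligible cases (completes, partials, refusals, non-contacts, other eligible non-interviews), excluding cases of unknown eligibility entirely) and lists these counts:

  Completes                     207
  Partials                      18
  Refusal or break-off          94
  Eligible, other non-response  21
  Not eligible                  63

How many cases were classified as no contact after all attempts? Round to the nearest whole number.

39

Top: 207 + 18 + 94 + 21 = 340
CON3 = 340 / D = 0.897
D = 340 / 0.897 = 379.0
Remaining denominator categories sum to 340
no contact after all attempts = 379.0 − 340 ≈ 39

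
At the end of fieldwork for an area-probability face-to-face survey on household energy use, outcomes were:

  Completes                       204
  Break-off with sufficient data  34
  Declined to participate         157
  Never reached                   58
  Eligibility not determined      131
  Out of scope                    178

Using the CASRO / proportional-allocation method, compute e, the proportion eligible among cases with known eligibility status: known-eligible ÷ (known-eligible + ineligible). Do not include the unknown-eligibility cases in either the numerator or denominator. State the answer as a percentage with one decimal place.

71.8%

Known eligible = 204 + 34 + 157 + 58 = 453
e = 453 / (453 + 178) = 453 / 631 = 0.7179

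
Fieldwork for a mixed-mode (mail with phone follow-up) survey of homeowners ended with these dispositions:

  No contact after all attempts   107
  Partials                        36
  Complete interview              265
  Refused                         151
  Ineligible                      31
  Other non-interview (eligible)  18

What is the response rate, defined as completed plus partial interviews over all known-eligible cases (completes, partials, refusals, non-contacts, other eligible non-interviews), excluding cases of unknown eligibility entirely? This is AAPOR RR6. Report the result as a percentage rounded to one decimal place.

52.2%

Numerator: 265 + 36 = 301
Denom: 265 + 36 + 151 + 107 + 18 = 577
RR6 = 301 / 577 = 0.5217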